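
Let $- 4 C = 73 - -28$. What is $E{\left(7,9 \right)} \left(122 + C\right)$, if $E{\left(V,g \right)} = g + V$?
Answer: $1548$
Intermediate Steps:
$E{\left(V,g \right)} = V + g$
$C = - \frac{101}{4}$ ($C = - \frac{73 - -28}{4} = - \frac{73 + 28}{4} = \left(- \frac{1}{4}\right) 101 = - \frac{101}{4} \approx -25.25$)
$E{\left(7,9 \right)} \left(122 + C\right) = \left(7 + 9\right) \left(122 - \frac{101}{4}\right) = 16 \cdot \frac{387}{4} = 1548$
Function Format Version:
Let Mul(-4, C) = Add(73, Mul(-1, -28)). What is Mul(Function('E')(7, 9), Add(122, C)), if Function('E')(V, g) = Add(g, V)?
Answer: 1548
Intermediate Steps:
Function('E')(V, g) = Add(V, g)
C = Rational(-101, 4) (C = Mul(Rational(-1, 4), Add(73, Mul(-1, -28))) = Mul(Rational(-1, 4), Add(73, 28)) = Mul(Rational(-1, 4), 101) = Rational(-101, 4) ≈ -25.250)
Mul(Function('E')(7, 9), Add(122, C)) = Mul(Add(7, 9), Add(122, Rational(-101, 4))) = Mul(16, Rational(387, 4)) = 1548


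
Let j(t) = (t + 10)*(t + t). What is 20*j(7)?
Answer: 4760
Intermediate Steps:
j(t) = 2*t*(10 + t) (j(t) = (10 + t)*(2*t) = 2*t*(10 + t))
20*j(7) = 20*(2*7*(10 + 7)) = 20*(2*7*17) = 20*238 = 4760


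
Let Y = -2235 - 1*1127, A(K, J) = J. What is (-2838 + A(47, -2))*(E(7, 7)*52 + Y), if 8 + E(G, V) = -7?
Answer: 11763280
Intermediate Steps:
E(G, V) = -15 (E(G, V) = -8 - 7 = -15)
Y = -3362 (Y = -2235 - 1127 = -3362)
(-2838 + A(47, -2))*(E(7, 7)*52 + Y) = (-2838 - 2)*(-15*52 - 3362) = -2840*(-780 - 3362) = -2840*(-4142) = 11763280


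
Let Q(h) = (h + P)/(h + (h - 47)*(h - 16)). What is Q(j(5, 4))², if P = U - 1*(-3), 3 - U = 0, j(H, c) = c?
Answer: 1/2704 ≈ 0.00036982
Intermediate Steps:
U = 3 (U = 3 - 1*0 = 3 + 0 = 3)
P = 6 (P = 3 - 1*(-3) = 3 + 3 = 6)
Q(h) = (6 + h)/(h + (-47 + h)*(-16 + h)) (Q(h) = (h + 6)/(h + (h - 47)*(h - 16)) = (6 + h)/(h + (-47 + h)*(-16 + h)))
Q(j(5, 4))² = ((6 + 4)/(752 + 4² - 62*4))² = (10/(752 + 16 - 248))² = (10/520)² = ((1/520)*10)² = (1/52)² = 1/2704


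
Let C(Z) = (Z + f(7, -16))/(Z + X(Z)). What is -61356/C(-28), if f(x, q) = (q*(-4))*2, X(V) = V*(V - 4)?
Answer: -13314252/25 ≈ -5.3257e+5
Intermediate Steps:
X(V) = V*(-4 + V)
f(x, q) = -8*q (f(x, q) = -4*q*2 = -8*q)
C(Z) = (128 + Z)/(Z + Z*(-4 + Z)) (C(Z) = (Z - 8*(-16))/(Z + Z*(-4 + Z)) = (Z + 128)/(Z + Z*(-4 + Z)) = (128 + Z)/(Z + Z*(-4 + Z)))
-61356/C(-28) = -61356*(-28*(-3 - 28)/(128 - 28)) = -61356/((-1/28*100/(-31))) = -61356/((-1/28*(-1/31)*100)) = -61356/25/217 = -61356*217/25 = -13314252/25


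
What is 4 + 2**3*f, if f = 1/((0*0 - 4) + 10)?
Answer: 16/3 ≈ 5.3333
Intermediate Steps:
f = 1/6 (f = 1/((0 - 4) + 10) = 1/(-4 + 10) = 1/6 ≈ 0.16667)
4 + 2**3*f = 4 + 2**3*(1/6) = 4 + 8*(1/6) = 4 + 4/3 = 16/3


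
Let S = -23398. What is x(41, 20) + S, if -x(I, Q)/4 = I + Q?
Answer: -23642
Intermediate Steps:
x(I, Q) = -4*I - 4*Q (x(I, Q) = -4*(I + Q) = -4*I - 4*Q)
x(41, 20) + S = (-4*41 - 4*20) - 23398 = (-164 - 80) - 23398 = -244 - 23398 = -23642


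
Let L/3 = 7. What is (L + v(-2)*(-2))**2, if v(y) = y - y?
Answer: 441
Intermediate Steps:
v(y) = 0
L = 21 (L = 3*7 = 21)
(L + v(-2)*(-2))**2 = (21 + 0*(-2))**2 = (21 + 0)**2 = 21**2 = 441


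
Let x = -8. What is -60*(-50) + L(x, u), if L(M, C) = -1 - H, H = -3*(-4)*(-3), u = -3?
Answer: 3035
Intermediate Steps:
H = -36 (H = 12*(-3) = -36)
L(M, C) = 35 (L(M, C) = -1 - 1*(-36) = -1 + 36 = 35)
-60*(-50) + L(x, u) = -60*(-50) + 35 = 3000 + 35 = 3035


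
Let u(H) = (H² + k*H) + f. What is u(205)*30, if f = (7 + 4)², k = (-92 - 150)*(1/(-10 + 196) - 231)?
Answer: 10696664030/31 ≈ 3.4505e+8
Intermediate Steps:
k = 5198765/93 (k = -242*(1/186 - 231) = -242*(-42965/186) = 5198765/93 ≈ 55901.)
f = 121 (f = 11² = 121)
u(H) = 121 + H² + 5198765*H/93 (u(H) = (H² + 5198765*H/93) + 121 = 121 + H² + 5198765*H/93)
u(205)*30 = (121 + 205² + (5198765/93)*205)*30 = (121 + 42025 + 1065746825/93)*30 = (1069666403/93)*30 = 10696664030/31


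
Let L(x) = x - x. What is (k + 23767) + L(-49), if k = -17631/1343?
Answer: 31901450/1343 ≈ 23754.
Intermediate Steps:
L(x) = 0
k = -17631/1343 (k = -17631*1/1343 = -17631/1343 ≈ -13.128)
(k + 23767) + L(-49) = (-17631/1343 + 23767) + 0 = 31901450/1343 + 0 = 31901450/1343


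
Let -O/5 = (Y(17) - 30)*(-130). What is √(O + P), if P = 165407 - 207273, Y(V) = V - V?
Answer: I*√61366 ≈ 247.72*I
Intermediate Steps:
Y(V) = 0
P = -41866
O = -19500 (O = -5*(0 - 30)*(-130) = -(-150)*(-130) = -5*3900 = -19500)
√(O + P) = √(-19500 - 41866) = √(-61366) = I*√61366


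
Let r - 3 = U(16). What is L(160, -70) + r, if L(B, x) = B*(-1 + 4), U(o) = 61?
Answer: 544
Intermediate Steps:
L(B, x) = 3*B (L(B, x) = B*3 = 3*B)
r = 64 (r = 3 + 61 = 64)
L(160, -70) + r = 3*160 + 64 = 480 + 64 = 544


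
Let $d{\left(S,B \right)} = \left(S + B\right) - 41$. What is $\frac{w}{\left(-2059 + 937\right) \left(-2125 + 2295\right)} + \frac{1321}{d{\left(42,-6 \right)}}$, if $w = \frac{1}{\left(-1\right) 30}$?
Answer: $- \frac{1511805239}{5722200} \approx -264.2$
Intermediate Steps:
$d{\left(S,B \right)} = -41 + B + S$ ($d{\left(S,B \right)} = \left(B + S\right) - 41 = -41 + B + S$)
$w = - \frac{1}{30}$ ($w = \frac{1}{-30} = - \frac{1}{30} \approx -0.033333$)
$\frac{w}{\left(-2059 + 937\right) \left(-2125 + 2295\right)} + \frac{1321}{d{\left(42,-6 \right)}} = - \frac{1}{30 \left(-2059 + 937\right) \left(-2125 + 2295\right)} + \frac{1321}{-41 - 6 + 42} = - \frac{1}{30 \left(\left(-1122\right) 170\right)} + \frac{1321}{-5} = - \frac{1}{30 \left(-190740\right)} + 1321 \left(- \frac{1}{5}\right) = \left(- \frac{1}{30}\right) \left(- \frac{1}{190740}\right) - \frac{1321}{5} = \frac{1}{5722200} - \frac{1321}{5} = - \frac{1511805239}{5722200}$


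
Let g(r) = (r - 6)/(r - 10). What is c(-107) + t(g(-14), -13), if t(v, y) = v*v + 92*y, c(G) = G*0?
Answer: -43031/36 ≈ -1195.3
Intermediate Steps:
c(G) = 0
g(r) = (-6 + r)/(-10 + r)
t(v, y) = v² + 92*y
c(-107) + t(g(-14), -13) = 0 + (((-6 - 14)/(-10 - 14))² + 92*(-13)) = 0 + ((-20/(-24))² - 1196) = 0 + ((-1/24*(-20))² - 1196) = 0 + ((⅚)² - 1196) = 0 + (25/36 - 1196) = 0 - 43031/36 = -43031/36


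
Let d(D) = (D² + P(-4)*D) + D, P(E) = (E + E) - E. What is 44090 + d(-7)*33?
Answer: 46400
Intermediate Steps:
P(E) = E (P(E) = 2*E - E = E)
d(D) = D² - 3*D (d(D) = (D² - 4*D) + D = D² - 3*D)
44090 + d(-7)*33 = 44090 - 7*(-3 - 7)*33 = 44090 - 7*(-10)*33 = 44090 + 70*33 = 44090 + 2310 = 46400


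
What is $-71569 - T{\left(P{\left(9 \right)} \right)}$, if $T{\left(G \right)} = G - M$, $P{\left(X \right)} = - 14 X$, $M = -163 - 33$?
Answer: $-71639$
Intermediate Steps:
$M = -196$
$T{\left(G \right)} = 196 + G$ ($T{\left(G \right)} = G - -196 = G + 196 = 196 + G$)
$-71569 - T{\left(P{\left(9 \right)} \right)} = -71569 - \left(196 - 126\right) = -71569 - 70 = -71639$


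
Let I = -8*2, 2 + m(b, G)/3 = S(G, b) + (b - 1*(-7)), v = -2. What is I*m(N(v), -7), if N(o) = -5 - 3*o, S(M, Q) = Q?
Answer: -336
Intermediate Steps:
m(b, G) = 15 + 6*b (m(b, G) = -6 + 3*(b + (b - 1*(-7))) = -6 + 3*(b + (b + 7)) = -6 + 3*(b + (7 + b)) = -6 + 3*(7 + 2*b) = -6 + (21 + 6*b) = 15 + 6*b)
I = -16
I*m(N(v), -7) = -16*(15 + 6*(-5 - 3*(-2))) = -16*(15 + 6*(-5 + 6)) = -16*(15 + 6*1) = -16*(15 + 6) = -16*21 = -336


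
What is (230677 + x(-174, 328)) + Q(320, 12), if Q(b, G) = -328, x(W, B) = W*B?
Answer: 173277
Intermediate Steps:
x(W, B) = B*W
(230677 + x(-174, 328)) + Q(320, 12) = (230677 + 328*(-174)) - 328 = (230677 - 57072) - 328 = 173605 - 328 = 173277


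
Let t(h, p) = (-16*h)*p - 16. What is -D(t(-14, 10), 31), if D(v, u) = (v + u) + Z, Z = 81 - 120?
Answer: -2216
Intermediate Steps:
Z = -39
t(h, p) = -16 - 16*h*p (t(h, p) = -16*h*p - 16 = -16 - 16*h*p)
D(v, u) = -39 + u + v (D(v, u) = (v + u) - 39 = (u + v) - 39 = -39 + u + v)
-D(t(-14, 10), 31) = -(-39 + 31 + (-16 - 16*(-14)*10)) = -(-39 + 31 + (-16 + 2240)) = -(-39 + 31 + 2224) = -1*2216 = -2216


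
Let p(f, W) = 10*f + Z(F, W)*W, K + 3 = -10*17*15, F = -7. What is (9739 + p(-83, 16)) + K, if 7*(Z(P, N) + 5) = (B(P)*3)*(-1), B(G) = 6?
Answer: 43644/7 ≈ 6234.9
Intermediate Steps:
K = -2553 (K = -3 - 10*17*15 = -3 - 170*15 = -3 - 2550 = -2553)
Z(P, N) = -53/7 (Z(P, N) = -5 + ((6*3)*(-1))/7 = -5 + (18*(-1))/7 = -5 + (⅐)*(-18) = -5 - 18/7 = -53/7)
p(f, W) = 10*f - 53*W/7
(9739 + p(-83, 16)) + K = (9739 + (10*(-83) - 53/7*16)) - 2553 = (9739 + (-830 - 848/7)) - 2553 = (9739 - 6658/7) - 2553 = 61515/7 - 2553 = 43644/7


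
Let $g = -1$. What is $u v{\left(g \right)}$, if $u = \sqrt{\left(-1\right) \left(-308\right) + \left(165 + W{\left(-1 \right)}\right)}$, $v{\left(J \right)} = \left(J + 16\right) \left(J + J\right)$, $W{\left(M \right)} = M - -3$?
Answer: $- 150 \sqrt{19} \approx -653.83$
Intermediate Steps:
$W{\left(M \right)} = 3 + M$ ($W{\left(M \right)} = M + 3 = 3 + M$)
$v{\left(J \right)} = 2 J \left(16 + J\right)$ ($v{\left(J \right)} = \left(16 + J\right) 2 J = 2 J \left(16 + J\right)$)
$u = 5 \sqrt{19}$ ($u = \sqrt{\left(-1\right) \left(-308\right) + \left(165 + \left(3 - 1\right)\right)} = \sqrt{308 + \left(165 + 2\right)} = \sqrt{308 + 167} = \sqrt{475} = 5 \sqrt{19} \approx 21.794$)
$u v{\left(g \right)} = 5 \sqrt{19} \cdot 2 \left(-1\right) \left(16 - 1\right) = 5 \sqrt{19} \cdot 2 \left(-1\right) 15 = 5 \sqrt{19} \left(-30\right) = - 150 \sqrt{19}$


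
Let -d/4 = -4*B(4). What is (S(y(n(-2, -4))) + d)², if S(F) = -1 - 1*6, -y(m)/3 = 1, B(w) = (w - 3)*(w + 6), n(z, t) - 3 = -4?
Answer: 23409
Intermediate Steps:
n(z, t) = -1 (n(z, t) = 3 - 4 = -1)
B(w) = (-3 + w)*(6 + w)
d = 160 (d = -(-16)*(-18 + 4² + 3*4) = -(-16)*(-18 + 16 + 12) = -(-16)*10 = -4*(-40) = 160)
y(m) = -3 (y(m) = -3*1 = -3)
S(F) = -7 (S(F) = -1 - 6 = -7)
(S(y(n(-2, -4))) + d)² = (-7 + 160)² = 153² = 23409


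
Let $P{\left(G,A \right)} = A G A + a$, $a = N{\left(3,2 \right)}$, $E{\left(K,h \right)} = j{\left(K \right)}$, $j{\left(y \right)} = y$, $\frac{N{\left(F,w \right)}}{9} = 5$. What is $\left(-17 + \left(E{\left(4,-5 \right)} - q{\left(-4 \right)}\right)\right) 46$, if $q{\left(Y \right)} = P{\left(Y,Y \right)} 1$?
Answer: $276$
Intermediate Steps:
$N{\left(F,w \right)} = 45$ ($N{\left(F,w \right)} = 9 \cdot 5 = 45$)
$E{\left(K,h \right)} = K$
$a = 45$
$P{\left(G,A \right)} = 45 + G A^{2}$ ($P{\left(G,A \right)} = A G A + 45 = G A^{2} + 45 = 45 + G A^{2}$)
$q{\left(Y \right)} = 45 + Y^{3}$ ($q{\left(Y \right)} = \left(45 + Y Y^{2}\right) 1 = \left(45 + Y^{3}\right) 1 = 45 + Y^{3}$)
$\left(-17 + \left(E{\left(4,-5 \right)} - q{\left(-4 \right)}\right)\right) 46 = \left(-17 + \left(4 - \left(45 + \left(-4\right)^{3}\right)\right)\right) 46 = \left(-17 + \left(4 - \left(45 - 64\right)\right)\right) 46 = \left(-17 + \left(4 - -19\right)\right) 46 = \left(-17 + \left(4 + 19\right)\right) 46 = \left(-17 + 23\right) 46 = 6 \cdot 46 = 276$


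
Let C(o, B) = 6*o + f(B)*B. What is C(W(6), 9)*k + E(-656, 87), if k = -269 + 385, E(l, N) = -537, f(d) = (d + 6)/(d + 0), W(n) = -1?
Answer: 507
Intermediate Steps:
f(d) = (6 + d)/d
C(o, B) = 6 + B + 6*o (C(o, B) = 6*o + ((6 + B)/B)*B = 6*o + (6 + B) = 6 + B + 6*o)
k = 116
C(W(6), 9)*k + E(-656, 87) = (6 + 9 + 6*(-1))*116 - 537 = (6 + 9 - 6)*116 - 537 = 9*116 - 537 = 1044 - 537 = 507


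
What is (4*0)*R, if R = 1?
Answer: 0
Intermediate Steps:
(4*0)*R = (4*0)*1 = 0*1 = 0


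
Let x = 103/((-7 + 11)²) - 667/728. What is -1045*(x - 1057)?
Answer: 1599845885/1456 ≈ 1.0988e+6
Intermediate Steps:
x = 8039/1456 (x = 103/(4²) - 667*1/728 = 103/16 - 667/728 = 8039/1456 ≈ 5.5213)
-1045*(x - 1057) = -1045*(8039/1456 - 1057) = -1045*(-1530953/1456) = 1599845885/1456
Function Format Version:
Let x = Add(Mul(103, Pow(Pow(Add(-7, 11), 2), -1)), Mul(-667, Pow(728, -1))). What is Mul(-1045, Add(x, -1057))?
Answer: Rational(1599845885, 1456) ≈ 1.0988e+6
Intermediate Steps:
x = Rational(8039, 1456) (x = Add(Mul(103, Pow(Pow(4, 2), -1)), Mul(-667, Rational(1, 728))) = Add(Mul(103, Pow(16, -1)), Rational(-667, 728)) = Add(Mul(103, Rational(1, 16)), Rational(-667, 728)) = Add(Rational(103, 16), Rational(-667, 728)) = Rational(8039, 1456) ≈ 5.5213)
Mul(-1045, Add(x, -1057)) = Mul(-1045, Add(Rational(8039, 1456), -1057)) = Mul(-1045, Rational(-1530953, 1456)) = Rational(1599845885, 1456)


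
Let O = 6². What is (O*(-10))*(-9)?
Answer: 3240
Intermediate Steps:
O = 36
(O*(-10))*(-9) = (36*(-10))*(-9) = -360*(-9) = 3240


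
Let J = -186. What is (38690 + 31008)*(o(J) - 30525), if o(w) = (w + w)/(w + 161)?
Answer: -53162358594/25 ≈ -2.1265e+9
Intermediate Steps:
o(w) = 2*w/(161 + w) (o(w) = (2*w)/(161 + w) = 2*w/(161 + w))
(38690 + 31008)*(o(J) - 30525) = (38690 + 31008)*(2*(-186)/(161 - 186) - 30525) = 69698*(2*(-186)/(-25) - 30525) = 69698*(2*(-186)*(-1/25) - 30525) = 69698*(372/25 - 30525) = 69698*(-762753/25) = -53162358594/25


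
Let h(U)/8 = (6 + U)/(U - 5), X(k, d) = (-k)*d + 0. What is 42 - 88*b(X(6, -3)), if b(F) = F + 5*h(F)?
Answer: -104526/13 ≈ -8040.5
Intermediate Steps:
X(k, d) = -d*k (X(k, d) = -d*k + 0 = -d*k)
h(U) = 8*(6 + U)/(-5 + U) (h(U) = 8*((6 + U)/(U - 5)) = 8*((6 + U)/(-5 + U)) = 8*(6 + U)/(-5 + U))
b(F) = F + 40*(6 + F)/(-5 + F) (b(F) = F + 5*(8*(6 + F)/(-5 + F)) = F + 40*(6 + F)/(-5 + F))
42 - 88*b(X(6, -3)) = 42 - 88*(240 + (-1*(-3)*6)² + 35*(-1*(-3)*6))/(-5 - 1*(-3)*6) = 42 - 88*(240 + 18² + 35*18)/(-5 + 18) = 42 - 88*(240 + 324 + 630)/13 = 42 - 88*1194/13 = 42 - 105072/13 = -104526/13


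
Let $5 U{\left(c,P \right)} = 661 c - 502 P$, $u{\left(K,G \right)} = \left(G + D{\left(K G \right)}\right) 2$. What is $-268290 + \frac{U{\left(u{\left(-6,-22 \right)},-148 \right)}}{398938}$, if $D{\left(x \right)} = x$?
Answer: $- \frac{267577580192}{997345} \approx -2.6829 \cdot 10^{5}$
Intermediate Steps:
$u{\left(K,G \right)} = 2 G + 2 G K$ ($u{\left(K,G \right)} = \left(G + K G\right) 2 = \left(G + G K\right) 2 = 2 G + 2 G K$)
$U{\left(c,P \right)} = - \frac{502 P}{5} + \frac{661 c}{5}$ ($U{\left(c,P \right)} = \frac{661 c - 502 P}{5} = \frac{- 502 P + 661 c}{5} = - \frac{502 P}{5} + \frac{661 c}{5}$)
$-268290 + \frac{U{\left(u{\left(-6,-22 \right)},-148 \right)}}{398938} = -268290 + \frac{\left(- \frac{502}{5}\right) \left(-148\right) + \frac{661 \cdot 2 \left(-22\right) \left(1 - 6\right)}{5}}{398938} = -268290 + \left(\frac{74296}{5} + \frac{661 \cdot 2 \left(-22\right) \left(-5\right)}{5}\right) \frac{1}{398938} = -268290 + \left(\frac{74296}{5} + \frac{661}{5} \cdot 220\right) \frac{1}{398938} = -268290 + \left(\frac{74296}{5} + 29084\right) \frac{1}{398938} = -268290 + \frac{219716}{5} \cdot \frac{1}{398938} = -268290 + \frac{109858}{997345} = - \frac{267577580192}{997345}$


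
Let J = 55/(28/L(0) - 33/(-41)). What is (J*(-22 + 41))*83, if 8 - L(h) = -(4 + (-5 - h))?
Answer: 3556135/197 ≈ 18051.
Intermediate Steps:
L(h) = 7 - h (L(h) = 8 - (-1)*(4 + (-5 - h)) = 8 - (-1)*(-1 - h) = 8 - (1 + h) = 8 + (-1 - h) = 7 - h)
J = 2255/197 (J = 55/(28/(7 - 1*0) - 33/(-41)) = 55/(28/(7 + 0) - 33*(-1/41)) = 55/(28/7 + 33/41) = 55/(28*(⅐) + 33/41) = 55/(4 + 33/41) = 55/(197/41) = 55*(41/197) = 2255/197 ≈ 11.447)
(J*(-22 + 41))*83 = (2255*(-22 + 41)/197)*83 = ((2255/197)*19)*83 = (42845/197)*83 = 3556135/197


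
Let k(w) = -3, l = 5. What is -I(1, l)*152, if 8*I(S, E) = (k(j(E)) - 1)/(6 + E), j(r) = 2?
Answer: 76/11 ≈ 6.9091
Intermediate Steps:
I(S, E) = -1/(2*(6 + E)) (I(S, E) = ((-3 - 1)/(6 + E))/8 = (-4/(6 + E))/8 = -1/(2*(6 + E)))
-I(1, l)*152 = -(-1)/(12 + 2*5)*152 = -(-1)/(12 + 10)*152 = -(-1)/22*152 = -1*(-1/22)*152 = (1/22)*152 = 76/11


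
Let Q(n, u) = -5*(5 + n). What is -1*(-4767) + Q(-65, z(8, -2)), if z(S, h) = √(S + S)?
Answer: 5067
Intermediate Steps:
z(S, h) = √2*√S (z(S, h) = √(2*S) = √2*√S)
Q(n, u) = -25 - 5*n
-1*(-4767) + Q(-65, z(8, -2)) = -1*(-4767) + (-25 - 5*(-65)) = 4767 + (-25 + 325) = 4767 + 300 = 5067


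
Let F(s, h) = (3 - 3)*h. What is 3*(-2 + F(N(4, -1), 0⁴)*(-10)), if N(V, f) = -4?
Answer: -6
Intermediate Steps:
F(s, h) = 0 (F(s, h) = 0*h = 0)
3*(-2 + F(N(4, -1), 0⁴)*(-10)) = 3*(-2 + 0*(-10)) = 3*(-2 + 0) = 3*(-2) = -6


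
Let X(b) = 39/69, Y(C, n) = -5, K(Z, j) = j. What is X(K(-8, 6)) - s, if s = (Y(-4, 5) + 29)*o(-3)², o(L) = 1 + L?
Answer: -2195/23 ≈ -95.435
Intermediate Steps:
X(b) = 13/23 (X(b) = 39*(1/69) = 13/23)
s = 96 (s = (-5 + 29)*(1 - 3)² = 24*(-2)² = 24*4 = 96)
X(K(-8, 6)) - s = 13/23 - 1*96 = 13/23 - 96 = -2195/23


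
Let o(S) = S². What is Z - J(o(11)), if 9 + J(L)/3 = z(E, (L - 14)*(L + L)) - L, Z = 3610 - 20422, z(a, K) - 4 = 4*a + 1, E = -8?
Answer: -16341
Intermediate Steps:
z(a, K) = 5 + 4*a (z(a, K) = 4 + (4*a + 1) = 4 + (1 + 4*a) = 5 + 4*a)
Z = -16812
J(L) = -108 - 3*L (J(L) = -27 + 3*((5 + 4*(-8)) - L) = -27 + 3*((5 - 32) - L) = -27 + 3*(-27 - L) = -27 + (-81 - 3*L) = -108 - 3*L)
Z - J(o(11)) = -16812 - (-108 - 3*11²) = -16812 - (-108 - 3*121) = -16812 - (-108 - 363) = -16812 - 1*(-471) = -16812 + 471 = -16341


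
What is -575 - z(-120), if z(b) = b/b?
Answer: -576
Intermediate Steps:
z(b) = 1
-575 - z(-120) = -575 - 1*1 = -575 - 1 = -576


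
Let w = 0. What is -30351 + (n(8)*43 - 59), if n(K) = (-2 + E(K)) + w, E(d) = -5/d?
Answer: -244183/8 ≈ -30523.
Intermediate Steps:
n(K) = -2 - 5/K (n(K) = (-2 - 5/K) + 0 = -2 - 5/K)
-30351 + (n(8)*43 - 59) = -30351 + ((-2 - 5/8)*43 - 59) = -30351 + (-21/8*43 - 59) = -30351 + (-903/8 - 59) = -30351 - 1375/8 = -244183/8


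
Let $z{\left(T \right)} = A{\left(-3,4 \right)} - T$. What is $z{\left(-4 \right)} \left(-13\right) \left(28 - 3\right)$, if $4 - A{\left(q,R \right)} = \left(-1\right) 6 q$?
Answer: $3250$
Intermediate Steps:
$A{\left(q,R \right)} = 4 + 6 q$ ($A{\left(q,R \right)} = 4 - \left(-1\right) 6 q = 4 - - 6 q = 4 + 6 q$)
$z{\left(T \right)} = -14 - T$ ($z{\left(T \right)} = \left(4 + 6 \left(-3\right)\right) - T = \left(4 - 18\right) - T = -14 - T$)
$z{\left(-4 \right)} \left(-13\right) \left(28 - 3\right) = \left(-14 - -4\right) \left(-13\right) \left(28 - 3\right) = \left(-14 + 4\right) \left(-13\right) 25 = \left(-10\right) \left(-13\right) 25 = 130 \cdot 25 = 3250$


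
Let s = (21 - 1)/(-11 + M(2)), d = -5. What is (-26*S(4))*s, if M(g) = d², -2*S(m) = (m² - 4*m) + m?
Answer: 520/7 ≈ 74.286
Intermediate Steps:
S(m) = -m²/2 + 3*m/2 (S(m) = -((m² - 4*m) + m)/2 = -(m² - 3*m)/2 = -m²/2 + 3*m/2)
M(g) = 25 (M(g) = (-5)² = 25)
s = 10/7 (s = (21 - 1)/(-11 + 25) = 20/14 = 20*(1/14) = 10/7 ≈ 1.4286)
(-26*S(4))*s = -13*4*(3 - 1*4)*(10/7) = -13*4*(3 - 4)*(10/7) = -13*4*(-1)*(10/7) = -26*(-2)*(10/7) = 52*(10/7) = 520/7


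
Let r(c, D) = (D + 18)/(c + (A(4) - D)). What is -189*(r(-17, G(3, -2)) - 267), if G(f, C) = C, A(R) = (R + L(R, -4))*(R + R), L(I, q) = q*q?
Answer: 7314111/145 ≈ 50442.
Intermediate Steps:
L(I, q) = q**2
A(R) = 2*R*(16 + R) (A(R) = (R + (-4)**2)*(R + R) = (R + 16)*(2*R) = (16 + R)*(2*R) = 2*R*(16 + R))
r(c, D) = (18 + D)/(160 + c - D) (r(c, D) = (D + 18)/(c + (2*4*(16 + 4) - D)) = (18 + D)/(c + (2*4*20 - D)) = (18 + D)/(c + (160 - D)) = (18 + D)/(160 + c - D))
-189*(r(-17, G(3, -2)) - 267) = -189*((18 - 2)/(160 - 17 - 1*(-2)) - 267) = -189*(16/(160 - 17 + 2) - 267) = -189*(16/145 - 267) = -189*(-38699/145) = 7314111/145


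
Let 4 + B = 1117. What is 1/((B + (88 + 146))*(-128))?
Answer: -1/172416 ≈ -5.7999e-6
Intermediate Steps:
B = 1113 (B = -4 + 1117 = 1113)
1/((B + (88 + 146))*(-128)) = 1/((1113 + (88 + 146))*(-128)) = 1/((1113 + 234)*(-128)) = 1/(1347*(-128)) = 1/(-172416) = -1/172416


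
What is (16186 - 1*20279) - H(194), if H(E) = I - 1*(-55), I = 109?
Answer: -4257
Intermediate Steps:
H(E) = 164 (H(E) = 109 - 1*(-55) = 109 + 55 = 164)
(16186 - 1*20279) - H(194) = (16186 - 1*20279) - 1*164 = (16186 - 20279) - 164 = -4093 - 164 = -4257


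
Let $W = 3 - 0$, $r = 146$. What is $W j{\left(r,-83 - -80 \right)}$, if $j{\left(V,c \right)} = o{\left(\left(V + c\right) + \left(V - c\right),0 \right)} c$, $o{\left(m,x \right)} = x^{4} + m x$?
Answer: $0$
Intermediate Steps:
$j{\left(V,c \right)} = 0$ ($j{\left(V,c \right)} = 0 \left(\left(\left(V + c\right) + \left(V - c\right)\right) + 0^{3}\right) c = 0 \left(2 V + 0\right) c = 0 \cdot 2 V c = 0 c = 0$)
$W = 3$ ($W = 3 + 0 = 3$)
$W j{\left(r,-83 - -80 \right)} = 3 \cdot 0 = 0$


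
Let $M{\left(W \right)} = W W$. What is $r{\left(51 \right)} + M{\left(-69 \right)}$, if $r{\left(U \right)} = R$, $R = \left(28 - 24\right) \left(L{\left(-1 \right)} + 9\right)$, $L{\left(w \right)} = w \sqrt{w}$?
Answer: $4797 - 4 i \approx 4797.0 - 4.0 i$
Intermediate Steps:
$L{\left(w \right)} = w^{\frac{3}{2}}$
$M{\left(W \right)} = W^{2}$
$R = 36 - 4 i$ ($R = \left(28 - 24\right) \left(\left(-1\right)^{\frac{3}{2}} + 9\right) = 4 \left(- i + 9\right) = 4 \left(9 - i\right) = 36 - 4 i \approx 36.0 - 4.0 i$)
$r{\left(U \right)} = 36 - 4 i$
$r{\left(51 \right)} + M{\left(-69 \right)} = \left(36 - 4 i\right) + \left(-69\right)^{2} = \left(36 - 4 i\right) + 4761 = 4797 - 4 i$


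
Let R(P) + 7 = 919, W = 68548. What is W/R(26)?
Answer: 17137/228 ≈ 75.162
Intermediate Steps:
R(P) = 912 (R(P) = -7 + 919 = 912)
W/R(26) = 68548/912 = 68548*(1/912) = 17137/228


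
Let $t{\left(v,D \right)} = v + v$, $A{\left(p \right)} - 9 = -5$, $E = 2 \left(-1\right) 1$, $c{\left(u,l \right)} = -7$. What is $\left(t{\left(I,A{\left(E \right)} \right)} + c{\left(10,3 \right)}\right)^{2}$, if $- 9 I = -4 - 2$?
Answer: $\frac{289}{9} \approx 32.111$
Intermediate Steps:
$E = -2$ ($E = \left(-2\right) 1 = -2$)
$A{\left(p \right)} = 4$ ($A{\left(p \right)} = 9 - 5 = 4$)
$I = \frac{2}{3}$ ($I = - \frac{-4 - 2}{9} = \left(- \frac{1}{9}\right) \left(-6\right) = \frac{2}{3} \approx 0.66667$)
$t{\left(v,D \right)} = 2 v$
$\left(t{\left(I,A{\left(E \right)} \right)} + c{\left(10,3 \right)}\right)^{2} = \left(2 \cdot \frac{2}{3} - 7\right)^{2} = \left(\frac{4}{3} - 7\right)^{2} = \left(- \frac{17}{3}\right)^{2} = \frac{289}{9}$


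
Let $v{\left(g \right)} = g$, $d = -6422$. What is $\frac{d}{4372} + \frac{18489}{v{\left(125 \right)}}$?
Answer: $\frac{40015579}{273250} \approx 146.44$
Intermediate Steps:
$\frac{d}{4372} + \frac{18489}{v{\left(125 \right)}} = - \frac{6422}{4372} + \frac{18489}{125} = \left(-6422\right) \frac{1}{4372} + 18489 \cdot \frac{1}{125} = - \frac{3211}{2186} + \frac{18489}{125} = \frac{40015579}{273250}$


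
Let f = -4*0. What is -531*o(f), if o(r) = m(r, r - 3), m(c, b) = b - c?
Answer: 1593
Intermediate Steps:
f = 0
o(r) = -3 (o(r) = (r - 3) - r = (-3 + r) - r = -3)
-531*o(f) = -531*(-3) = 1593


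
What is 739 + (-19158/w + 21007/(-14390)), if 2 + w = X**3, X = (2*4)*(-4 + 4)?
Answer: 148455013/14390 ≈ 10317.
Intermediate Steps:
X = 0 (X = 8*0 = 0)
w = -2 (w = -2 + 0**3 = -2 + 0 = -2)
739 + (-19158/w + 21007/(-14390)) = 739 + (-19158/(-2) + 21007/(-14390)) = 739 + (-19158*(-1/2) + 21007*(-1/14390)) = 739 + (9579 - 21007/14390) = 739 + 137820803/14390 = 148455013/14390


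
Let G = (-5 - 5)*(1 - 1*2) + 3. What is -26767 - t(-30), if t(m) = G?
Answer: -26780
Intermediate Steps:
G = 13 (G = -10*(1 - 2) + 3 = -10*(-1) + 3 = 10 + 3 = 13)
t(m) = 13
-26767 - t(-30) = -26767 - 1*13 = -26767 - 13 = -26780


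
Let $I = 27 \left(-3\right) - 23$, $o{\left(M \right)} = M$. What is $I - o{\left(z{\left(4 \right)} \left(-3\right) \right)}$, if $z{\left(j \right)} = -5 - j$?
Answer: $-131$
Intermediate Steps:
$I = -104$ ($I = -81 - 23 = -104$)
$I - o{\left(z{\left(4 \right)} \left(-3\right) \right)} = -104 - \left(-5 - 4\right) \left(-3\right) = -104 - \left(-9\right) \left(-3\right) = -104 - 27 = -131$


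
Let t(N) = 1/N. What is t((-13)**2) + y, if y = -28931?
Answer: -4889338/169 ≈ -28931.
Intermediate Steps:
t((-13)**2) + y = 1/((-13)**2) - 28931 = 1/169 - 28931 = -4889338/169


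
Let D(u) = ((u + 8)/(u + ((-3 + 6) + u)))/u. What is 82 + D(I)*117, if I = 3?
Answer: 389/3 ≈ 129.67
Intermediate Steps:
D(u) = (8 + u)/(u*(3 + 2*u)) (D(u) = ((8 + u)/(u + (3 + u)))/u = ((8 + u)/(3 + 2*u))/u = (8 + u)/(u*(3 + 2*u)))
82 + D(I)*117 = 82 + ((8 + 3)/(3*(3 + 2*3)))*117 = 82 + ((⅓)*11/(3 + 6))*117 = 82 + ((⅓)*11/9)*117 = 82 + ((⅓)*(⅑)*11)*117 = 82 + (11/27)*117 = 82 + 143/3 = 389/3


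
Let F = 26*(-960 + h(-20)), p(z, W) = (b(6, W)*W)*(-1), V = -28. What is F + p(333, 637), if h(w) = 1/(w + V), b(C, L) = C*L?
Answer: -59029789/24 ≈ -2.4596e+6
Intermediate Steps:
h(w) = 1/(-28 + w) (h(w) = 1/(w - 28) = 1/(-28 + w))
p(z, W) = -6*W**2 (p(z, W) = ((6*W)*W)*(-1) = (6*W**2)*(-1) = -6*W**2)
F = -599053/24 (F = 26*(-960 + 1/(-28 - 20)) = 26*(-960 + 1/(-48)) = 26*(-960 - 1/48) = 26*(-46081/48) = -599053/24 ≈ -24961.)
F + p(333, 637) = -599053/24 - 6*637**2 = -599053/24 - 6*405769 = -599053/24 - 2434614 = -59029789/24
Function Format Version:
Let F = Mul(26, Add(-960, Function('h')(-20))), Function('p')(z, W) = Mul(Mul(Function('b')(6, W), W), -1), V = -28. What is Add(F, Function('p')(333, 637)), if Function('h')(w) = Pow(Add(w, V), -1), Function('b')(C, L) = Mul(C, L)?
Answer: Rational(-59029789, 24) ≈ -2.4596e+6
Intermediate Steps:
Function('h')(w) = Pow(Add(-28, w), -1) (Function('h')(w) = Pow(Add(w, -28), -1) = Pow(Add(-28, w), -1))
Function('p')(z, W) = Mul(-6, Pow(W, 2)) (Function('p')(z, W) = Mul(Mul(Mul(6, W), W), -1) = Mul(Mul(6, Pow(W, 2)), -1) = Mul(-6, Pow(W, 2)))
F = Rational(-599053, 24) (F = Mul(26, Add(-960, Pow(Add(-28, -20), -1))) = Mul(26, Add(-960, Pow(-48, -1))) = Mul(26, Add(-960, Rational(-1, 48))) = Mul(26, Rational(-46081, 48)) = Rational(-599053, 24) ≈ -24961.)
Add(F, Function('p')(333, 637)) = Add(Rational(-599053, 24), Mul(-6, Pow(637, 2))) = Add(Rational(-599053, 24), Mul(-6, 405769)) = Add(Rational(-599053, 24), -2434614) = Rational(-59029789, 24)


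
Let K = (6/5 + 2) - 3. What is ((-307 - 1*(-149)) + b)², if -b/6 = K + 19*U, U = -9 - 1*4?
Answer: 43744996/25 ≈ 1.7498e+6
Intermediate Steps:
K = ⅕ (K = (6*(⅕) + 2) - 3 = (6/5 + 2) - 3 = 16/5 - 3 = ⅕ ≈ 0.20000)
U = -13 (U = -9 - 4 = -13)
b = 7404/5 (b = -6*(⅕ + 19*(-13)) = -6*(⅕ - 247) = -6*(-1234/5) = 7404/5 ≈ 1480.8)
((-307 - 1*(-149)) + b)² = ((-307 - 1*(-149)) + 7404/5)² = ((-307 + 149) + 7404/5)² = (-158 + 7404/5)² = (6614/5)² = 43744996/25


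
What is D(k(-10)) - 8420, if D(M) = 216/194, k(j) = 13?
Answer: -816632/97 ≈ -8418.9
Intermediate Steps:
D(M) = 108/97 (D(M) = 216*(1/194) = 108/97)
D(k(-10)) - 8420 = 108/97 - 8420 = -816632/97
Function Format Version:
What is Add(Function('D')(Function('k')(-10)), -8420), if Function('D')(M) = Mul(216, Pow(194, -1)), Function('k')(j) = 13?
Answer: Rational(-816632, 97) ≈ -8418.9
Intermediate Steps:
Function('D')(M) = Rational(108, 97) (Function('D')(M) = Mul(216, Rational(1, 194)) = Rational(108, 97))
Add(Function('D')(Function('k')(-10)), -8420) = Add(Rational(108, 97), -8420) = Rational(-816632, 97)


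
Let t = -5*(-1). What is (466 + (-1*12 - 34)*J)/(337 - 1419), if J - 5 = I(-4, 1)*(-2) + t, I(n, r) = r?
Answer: -49/541 ≈ -0.090573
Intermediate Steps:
t = 5
J = 8 (J = 5 + (1*(-2) + 5) = 5 + (-2 + 5) = 5 + 3 = 8)
(466 + (-1*12 - 34)*J)/(337 - 1419) = (466 + (-1*12 - 34)*8)/(337 - 1419) = (466 + (-12 - 34)*8)/(-1082) = (466 - 46*8)*(-1/1082) = (466 - 368)*(-1/1082) = 98*(-1/1082) = -49/541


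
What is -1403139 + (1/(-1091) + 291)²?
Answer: -1569336141659/1190281 ≈ -1.3185e+6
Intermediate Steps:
-1403139 + (1/(-1091) + 291)² = -1403139 + (-1/1091 + 291)² = -1403139 + (317480/1091)² = -1403139 + 100793550400/1190281 = -1569336141659/1190281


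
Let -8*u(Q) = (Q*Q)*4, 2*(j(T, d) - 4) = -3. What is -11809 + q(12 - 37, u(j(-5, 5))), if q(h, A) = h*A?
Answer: -93847/8 ≈ -11731.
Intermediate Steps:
j(T, d) = 5/2 (j(T, d) = 4 + (1/2)*(-3) = 4 - 3/2 = 5/2)
u(Q) = -Q**2/2 (u(Q) = -Q*Q*4/8 = -Q**2*4/8 = -Q**2/2)
q(h, A) = A*h
-11809 + q(12 - 37, u(j(-5, 5))) = -11809 + (-(5/2)**2/2)*(12 - 37) = -11809 - 1/2*25/4*(-25) = -11809 - 25/8*(-25) = -11809 + 625/8 = -93847/8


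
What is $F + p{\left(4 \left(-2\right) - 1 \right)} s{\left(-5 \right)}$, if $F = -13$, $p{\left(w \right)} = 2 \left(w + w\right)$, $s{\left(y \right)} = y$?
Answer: $167$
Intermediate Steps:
$p{\left(w \right)} = 4 w$ ($p{\left(w \right)} = 2 \cdot 2 w = 4 w$)
$F + p{\left(4 \left(-2\right) - 1 \right)} s{\left(-5 \right)} = -13 + 4 \left(4 \left(-2\right) - 1\right) \left(-5\right) = -13 + 4 \left(-8 - 1\right) \left(-5\right) = -13 + 4 \left(-9\right) \left(-5\right) = -13 - -180 = -13 + 180 = 167$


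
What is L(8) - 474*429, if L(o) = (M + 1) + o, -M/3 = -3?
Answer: -203328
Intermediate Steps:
M = 9 (M = -3*(-3) = 9)
L(o) = 10 + o (L(o) = (9 + 1) + o = 10 + o)
L(8) - 474*429 = (10 + 8) - 474*429 = 18 - 203346 = -203328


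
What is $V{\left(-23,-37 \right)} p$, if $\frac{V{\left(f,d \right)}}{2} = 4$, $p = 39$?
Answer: $312$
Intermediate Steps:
$V{\left(f,d \right)} = 8$ ($V{\left(f,d \right)} = 2 \cdot 4 = 8$)
$V{\left(-23,-37 \right)} p = 8 \cdot 39 = 312$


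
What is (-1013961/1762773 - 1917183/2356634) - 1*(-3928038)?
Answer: 5439297352882190461/1384736928694 ≈ 3.9280e+6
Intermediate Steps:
(-1013961/1762773 - 1917183/2356634) - 1*(-3928038) = (-1013961*1/1762773 - 1917183*1/2356634) + 3928038 = (-337987/587591 - 1917183/2356634) + 3928038 = -1923031131911/1384736928694 + 3928038 = 5439297352882190461/1384736928694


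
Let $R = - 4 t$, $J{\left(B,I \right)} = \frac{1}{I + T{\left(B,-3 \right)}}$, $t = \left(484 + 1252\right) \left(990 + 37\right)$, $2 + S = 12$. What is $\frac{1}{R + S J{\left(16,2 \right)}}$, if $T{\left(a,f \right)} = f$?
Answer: $- \frac{1}{7131498} \approx -1.4022 \cdot 10^{-7}$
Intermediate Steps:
$S = 10$ ($S = -2 + 12 = 10$)
$t = 1782872$ ($t = 1736 \cdot 1027 = 1782872$)
$J{\left(B,I \right)} = \frac{1}{-3 + I}$ ($J{\left(B,I \right)} = \frac{1}{I - 3} = \frac{1}{-3 + I}$)
$R = -7131488$ ($R = \left(-4\right) 1782872 = -7131488$)
$\frac{1}{R + S J{\left(16,2 \right)}} = \frac{1}{-7131488 + \frac{10}{-3 + 2}} = \frac{1}{-7131488 + \frac{10}{-1}} = \frac{1}{-7131488 + 10 \left(-1\right)} = \frac{1}{-7131488 - 10} = \frac{1}{-7131498} = - \frac{1}{7131498}$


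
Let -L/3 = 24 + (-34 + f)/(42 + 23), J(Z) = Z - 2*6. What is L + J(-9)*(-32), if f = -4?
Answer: 39114/65 ≈ 601.75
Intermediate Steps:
J(Z) = -12 + Z (J(Z) = Z - 12 = -12 + Z)
L = -4566/65 (L = -3*(24 + (-34 - 4)/(42 + 23)) = -3*(24 - 38/65) = -3*1522/65 = -4566/65 ≈ -70.246)
L + J(-9)*(-32) = -4566/65 + (-12 - 9)*(-32) = -4566/65 - 21*(-32) = -4566/65 + 672 = 39114/65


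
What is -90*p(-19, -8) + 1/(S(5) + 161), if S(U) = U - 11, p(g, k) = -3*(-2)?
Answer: -83699/155 ≈ -539.99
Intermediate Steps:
p(g, k) = 6
S(U) = -11 + U
-90*p(-19, -8) + 1/(S(5) + 161) = -90*6 + 1/((-11 + 5) + 161) = -540 + 1/(-6 + 161) = -540 + 1/155 = -83699/155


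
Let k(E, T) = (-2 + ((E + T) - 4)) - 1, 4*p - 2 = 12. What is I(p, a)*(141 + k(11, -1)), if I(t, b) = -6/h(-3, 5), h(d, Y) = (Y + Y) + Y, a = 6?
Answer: -288/5 ≈ -57.600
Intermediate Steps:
p = 7/2 (p = ½ + (¼)*12 = ½ + 3 = 7/2 ≈ 3.5000)
h(d, Y) = 3*Y (h(d, Y) = 2*Y + Y = 3*Y)
I(t, b) = -⅖ (I(t, b) = -6/(3*5) = -6/15 = -6*1/15 = -⅖)
k(E, T) = -7 + E + T (k(E, T) = (-2 + (-4 + E + T)) - 1 = (-6 + E + T) - 1 = -7 + E + T)
I(p, a)*(141 + k(11, -1)) = -2*(141 + (-7 + 11 - 1))/5 = -2*(141 + 3)/5 = -⅖*144 = -288/5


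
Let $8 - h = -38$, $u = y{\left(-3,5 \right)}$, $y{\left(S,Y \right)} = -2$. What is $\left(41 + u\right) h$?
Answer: $1794$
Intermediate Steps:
$u = -2$
$h = 46$ ($h = 8 - -38 = 8 + 38 = 46$)
$\left(41 + u\right) h = \left(41 - 2\right) 46 = 39 \cdot 46 = 1794$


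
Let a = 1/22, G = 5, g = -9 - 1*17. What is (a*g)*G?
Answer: -65/11 ≈ -5.9091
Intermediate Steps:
g = -26 (g = -9 - 17 = -26)
a = 1/22 ≈ 0.045455
(a*g)*G = ((1/22)*(-26))*5 = -13/11*5 = -65/11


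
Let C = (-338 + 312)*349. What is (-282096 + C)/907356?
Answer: -145585/453678 ≈ -0.32090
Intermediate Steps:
C = -9074 (C = -26*349 = -9074)
(-282096 + C)/907356 = (-282096 - 9074)/907356 = -291170*1/907356 = -145585/453678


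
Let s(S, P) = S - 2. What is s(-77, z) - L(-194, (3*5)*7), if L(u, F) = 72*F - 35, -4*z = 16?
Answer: -7604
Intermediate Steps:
z = -4 (z = -1/4*16 = -4)
L(u, F) = -35 + 72*F
s(S, P) = -2 + S
s(-77, z) - L(-194, (3*5)*7) = (-2 - 77) - (-35 + 72*((3*5)*7)) = -79 - (-35 + 72*(15*7)) = -79 - (-35 + 72*105) = -79 - (-35 + 7560) = -79 - 1*7525 = -79 - 7525 = -7604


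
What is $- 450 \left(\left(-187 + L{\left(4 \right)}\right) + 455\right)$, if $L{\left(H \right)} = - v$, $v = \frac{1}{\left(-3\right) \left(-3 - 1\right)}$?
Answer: $- \frac{241125}{2} \approx -1.2056 \cdot 10^{5}$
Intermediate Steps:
$v = \frac{1}{12}$ ($v = \frac{1}{\left(-3\right) \left(-4\right)} = \frac{1}{12} \approx 0.083333$)
$L{\left(H \right)} = - \frac{1}{12}$ ($L{\left(H \right)} = \left(-1\right) \frac{1}{12} = - \frac{1}{12}$)
$- 450 \left(\left(-187 + L{\left(4 \right)}\right) + 455\right) = - 450 \left(\left(-187 - \frac{1}{12}\right) + 455\right) = - 450 \left(- \frac{2245}{12} + 455\right) = \left(-450\right) \frac{3215}{12} = - \frac{241125}{2}$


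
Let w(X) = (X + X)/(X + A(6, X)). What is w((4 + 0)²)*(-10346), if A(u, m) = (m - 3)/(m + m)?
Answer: -1513472/75 ≈ -20180.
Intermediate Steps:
A(u, m) = (-3 + m)/(2*m) (A(u, m) = (-3 + m)/((2*m)) = (-3 + m)*(1/(2*m)) = (-3 + m)/(2*m))
w(X) = 2*X/(X + (-3 + X)/(2*X)) (w(X) = (X + X)/(X + (-3 + X)/(2*X)) = (2*X)/(X + (-3 + X)/(2*X)) = 2*X/(X + (-3 + X)/(2*X)))
w((4 + 0)²)*(-10346) = (4*((4 + 0)²)²/(-3 + (4 + 0)² + 2*((4 + 0)²)²))*(-10346) = (4*(4²)²/(-3 + 4² + 2*(4²)²))*(-10346) = (4*16²/(-3 + 16 + 2*16²))*(-10346) = (4*256/(-3 + 16 + 2*256))*(-10346) = (4*256/(-3 + 16 + 512))*(-10346) = (4*256/525)*(-10346) = (4*256*(1/525))*(-10346) = (1024/525)*(-10346) = -1513472/75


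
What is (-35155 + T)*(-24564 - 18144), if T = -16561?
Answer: 2208686928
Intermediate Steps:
(-35155 + T)*(-24564 - 18144) = (-35155 - 16561)*(-24564 - 18144) = -51716*(-42708) = 2208686928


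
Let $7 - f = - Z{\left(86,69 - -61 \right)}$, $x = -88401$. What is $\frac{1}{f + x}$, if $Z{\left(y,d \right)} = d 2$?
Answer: $- \frac{1}{88134} \approx -1.1346 \cdot 10^{-5}$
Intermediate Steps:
$Z{\left(y,d \right)} = 2 d$
$f = 267$ ($f = 7 - - 2 \left(69 - -61\right) = 7 - - 2 \left(69 + 61\right) = 7 - - 2 \cdot 130 = 7 - \left(-1\right) 260 = 7 - -260 = 7 + 260 = 267$)
$\frac{1}{f + x} = \frac{1}{267 - 88401} = \frac{1}{-88134} = - \frac{1}{88134}$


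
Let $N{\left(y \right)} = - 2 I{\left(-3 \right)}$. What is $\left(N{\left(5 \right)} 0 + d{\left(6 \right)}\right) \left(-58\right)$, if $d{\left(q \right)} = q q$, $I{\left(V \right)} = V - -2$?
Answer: $-2088$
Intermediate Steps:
$I{\left(V \right)} = 2 + V$ ($I{\left(V \right)} = V + 2 = 2 + V$)
$d{\left(q \right)} = q^{2}$
$N{\left(y \right)} = 2$ ($N{\left(y \right)} = - 2 \left(2 - 3\right) = \left(-2\right) \left(-1\right) = 2$)
$\left(N{\left(5 \right)} 0 + d{\left(6 \right)}\right) \left(-58\right) = \left(2 \cdot 0 + 6^{2}\right) \left(-58\right) = \left(0 + 36\right) \left(-58\right) = 36 \left(-58\right) = -2088$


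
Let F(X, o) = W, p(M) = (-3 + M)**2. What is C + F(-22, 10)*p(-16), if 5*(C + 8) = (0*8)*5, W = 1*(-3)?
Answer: -1091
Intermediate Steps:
W = -3
F(X, o) = -3
C = -8 (C = -8 + ((0*8)*5)/5 = -8 + (0*5)/5 = -8 + (1/5)*0 = -8 + 0 = -8)
C + F(-22, 10)*p(-16) = -8 - 3*(-3 - 16)**2 = -8 - 3*(-19)**2 = -8 - 3*361 = -8 - 1083 = -1091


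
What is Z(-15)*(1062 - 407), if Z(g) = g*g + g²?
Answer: 294750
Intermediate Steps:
Z(g) = 2*g² (Z(g) = g² + g² = 2*g²)
Z(-15)*(1062 - 407) = (2*(-15)²)*(1062 - 407) = (2*225)*655 = 450*655 = 294750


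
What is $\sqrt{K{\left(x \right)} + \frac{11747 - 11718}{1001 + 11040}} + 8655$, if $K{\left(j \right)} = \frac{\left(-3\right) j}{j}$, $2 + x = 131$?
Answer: $8655 + \frac{i \sqrt{434607854}}{12041} \approx 8655.0 + 1.7314 i$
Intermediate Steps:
$x = 129$ ($x = -2 + 131 = 129$)
$K{\left(j \right)} = -3$
$\sqrt{K{\left(x \right)} + \frac{11747 - 11718}{1001 + 11040}} + 8655 = \sqrt{-3 + \frac{11747 - 11718}{1001 + 11040}} + 8655 = \sqrt{-3 + \frac{29}{12041}} + 8655 = \sqrt{- \frac{36094}{12041}} + 8655 = \frac{i \sqrt{434607854}}{12041} + 8655 = 8655 + \frac{i \sqrt{434607854}}{12041}$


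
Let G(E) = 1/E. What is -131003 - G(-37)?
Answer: -4847110/37 ≈ -1.3100e+5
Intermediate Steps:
-131003 - G(-37) = -131003 - 1/(-37) = -131003 - 1*(-1/37) = -131003 + 1/37 = -4847110/37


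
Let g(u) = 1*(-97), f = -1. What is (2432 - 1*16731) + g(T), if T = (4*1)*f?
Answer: -14396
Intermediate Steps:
T = -4 (T = (4*1)*(-1) = 4*(-1) = -4)
g(u) = -97
(2432 - 1*16731) + g(T) = (2432 - 1*16731) - 97 = (2432 - 16731) - 97 = -14299 - 97 = -14396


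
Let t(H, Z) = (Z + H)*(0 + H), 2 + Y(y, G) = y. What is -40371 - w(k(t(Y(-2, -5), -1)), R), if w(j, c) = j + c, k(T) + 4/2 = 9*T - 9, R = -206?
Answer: -40334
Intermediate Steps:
Y(y, G) = -2 + y
t(H, Z) = H*(H + Z) (t(H, Z) = (H + Z)*H = H*(H + Z))
k(T) = -11 + 9*T (k(T) = -2 + (9*T - 9) = -2 + (-9 + 9*T) = -11 + 9*T)
w(j, c) = c + j
-40371 - w(k(t(Y(-2, -5), -1)), R) = -40371 - (-206 + (-11 + 9*((-2 - 2)*((-2 - 2) - 1)))) = -40371 - (-206 + (-11 + 9*(-4*(-4 - 1)))) = -40371 - (-206 + (-11 + 9*(-4*(-5)))) = -40371 - (-206 + (-11 + 9*20)) = -40371 - (-206 + (-11 + 180)) = -40371 - (-206 + 169) = -40371 - 1*(-37) = -40371 + 37 = -40334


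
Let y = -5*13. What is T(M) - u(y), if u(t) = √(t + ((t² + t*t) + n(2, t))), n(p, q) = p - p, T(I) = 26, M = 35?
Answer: 26 - √8385 ≈ -65.570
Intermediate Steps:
n(p, q) = 0
y = -65
u(t) = √(t + 2*t²) (u(t) = √(t + ((t² + t*t) + 0)) = √(t + ((t² + t²) + 0)) = √(t + (2*t² + 0)) = √(t + 2*t²))
T(M) - u(y) = 26 - √(-65*(1 + 2*(-65))) = 26 - √(-65*(1 - 130)) = 26 - √(-65*(-129)) = 26 - √8385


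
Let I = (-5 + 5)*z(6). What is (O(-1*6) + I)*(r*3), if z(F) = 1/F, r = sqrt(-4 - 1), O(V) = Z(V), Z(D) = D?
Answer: -18*I*sqrt(5) ≈ -40.249*I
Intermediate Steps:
O(V) = V
r = I*sqrt(5) (r = sqrt(-5) = I*sqrt(5) ≈ 2.2361*I)
z(F) = 1/F
I = 0 (I = (-5 + 5)/6 = 0*(1/6) = 0)
(O(-1*6) + I)*(r*3) = (-1*6 + 0)*((I*sqrt(5))*3) = (-6 + 0)*(3*I*sqrt(5)) = -18*I*sqrt(5)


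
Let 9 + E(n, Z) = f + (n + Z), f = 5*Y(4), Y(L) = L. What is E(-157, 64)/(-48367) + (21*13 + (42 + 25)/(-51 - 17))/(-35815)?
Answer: -694939959/117793959140 ≈ -0.0058996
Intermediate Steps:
f = 20 (f = 5*4 = 20)
E(n, Z) = 11 + Z + n (E(n, Z) = -9 + (20 + (n + Z)) = -9 + (20 + (Z + n)) = -9 + (20 + Z + n) = 11 + Z + n)
E(-157, 64)/(-48367) + (21*13 + (42 + 25)/(-51 - 17))/(-35815) = (11 + 64 - 157)/(-48367) + (21*13 + (42 + 25)/(-51 - 17))/(-35815) = -82*(-1/48367) + (273 + 67/(-68))*(-1/35815) = 82/48367 + (273 + 67*(-1/68))*(-1/35815) = 82/48367 + (273 - 67/68)*(-1/35815) = 82/48367 + (18497/68)*(-1/35815) = 82/48367 - 18497/2435420 = -694939959/117793959140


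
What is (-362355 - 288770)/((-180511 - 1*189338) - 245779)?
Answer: 651125/615628 ≈ 1.0577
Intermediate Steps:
(-362355 - 288770)/((-180511 - 1*189338) - 245779) = -651125/((-180511 - 189338) - 245779) = -651125/(-369849 - 245779) = -651125/(-615628) = -651125*(-1/615628) = 651125/615628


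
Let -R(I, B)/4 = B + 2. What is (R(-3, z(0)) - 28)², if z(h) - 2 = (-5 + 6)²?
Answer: 2304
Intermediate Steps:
z(h) = 3 (z(h) = 2 + (-5 + 6)² = 2 + 1² = 2 + 1 = 3)
R(I, B) = -8 - 4*B (R(I, B) = -4*(B + 2) = -4*(2 + B) = -8 - 4*B)
(R(-3, z(0)) - 28)² = ((-8 - 4*3) - 28)² = ((-8 - 12) - 28)² = (-20 - 28)² = (-48)² = 2304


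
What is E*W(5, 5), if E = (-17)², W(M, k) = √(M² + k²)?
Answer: 1445*√2 ≈ 2043.5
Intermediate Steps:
E = 289
E*W(5, 5) = 289*√(5² + 5²) = 289*√(25 + 25) = 289*√50 = 289*(5*√2) = 1445*√2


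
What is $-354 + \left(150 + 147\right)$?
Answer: $-57$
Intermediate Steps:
$-354 + \left(150 + 147\right) = -354 + 297 = -57$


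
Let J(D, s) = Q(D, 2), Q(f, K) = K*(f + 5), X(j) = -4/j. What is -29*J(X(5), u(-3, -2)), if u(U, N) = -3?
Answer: -1218/5 ≈ -243.60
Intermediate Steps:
Q(f, K) = K*(5 + f)
J(D, s) = 10 + 2*D (J(D, s) = 2*(5 + D) = 10 + 2*D)
-29*J(X(5), u(-3, -2)) = -29*(10 + 2*(-4/5)) = -29*(10 + 2*(-4*⅕)) = -29*(10 + 2*(-⅘)) = -29*(10 - 8/5) = -29*42/5 = -1218/5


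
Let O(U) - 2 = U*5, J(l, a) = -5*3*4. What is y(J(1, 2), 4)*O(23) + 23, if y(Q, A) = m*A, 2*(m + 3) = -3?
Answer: -2083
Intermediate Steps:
m = -9/2 (m = -3 + (½)*(-3) = -3 - 3/2 = -9/2 ≈ -4.5000)
J(l, a) = -60 (J(l, a) = -15*4 = -60)
y(Q, A) = -9*A/2
O(U) = 2 + 5*U (O(U) = 2 + U*5 = 2 + 5*U)
y(J(1, 2), 4)*O(23) + 23 = (-9/2*4)*(2 + 5*23) + 23 = -18*(2 + 115) + 23 = -18*117 + 23 = -2106 + 23 = -2083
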